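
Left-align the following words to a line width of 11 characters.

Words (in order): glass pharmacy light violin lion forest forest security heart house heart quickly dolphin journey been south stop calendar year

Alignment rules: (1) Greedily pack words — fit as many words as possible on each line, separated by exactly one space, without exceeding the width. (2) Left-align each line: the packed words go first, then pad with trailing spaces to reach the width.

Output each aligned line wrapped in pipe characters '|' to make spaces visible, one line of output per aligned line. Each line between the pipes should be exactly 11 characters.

Answer: |glass      |
|pharmacy   |
|light      |
|violin lion|
|forest     |
|forest     |
|security   |
|heart house|
|heart      |
|quickly    |
|dolphin    |
|journey    |
|been south |
|stop       |
|calendar   |
|year       |

Derivation:
Line 1: ['glass'] (min_width=5, slack=6)
Line 2: ['pharmacy'] (min_width=8, slack=3)
Line 3: ['light'] (min_width=5, slack=6)
Line 4: ['violin', 'lion'] (min_width=11, slack=0)
Line 5: ['forest'] (min_width=6, slack=5)
Line 6: ['forest'] (min_width=6, slack=5)
Line 7: ['security'] (min_width=8, slack=3)
Line 8: ['heart', 'house'] (min_width=11, slack=0)
Line 9: ['heart'] (min_width=5, slack=6)
Line 10: ['quickly'] (min_width=7, slack=4)
Line 11: ['dolphin'] (min_width=7, slack=4)
Line 12: ['journey'] (min_width=7, slack=4)
Line 13: ['been', 'south'] (min_width=10, slack=1)
Line 14: ['stop'] (min_width=4, slack=7)
Line 15: ['calendar'] (min_width=8, slack=3)
Line 16: ['year'] (min_width=4, slack=7)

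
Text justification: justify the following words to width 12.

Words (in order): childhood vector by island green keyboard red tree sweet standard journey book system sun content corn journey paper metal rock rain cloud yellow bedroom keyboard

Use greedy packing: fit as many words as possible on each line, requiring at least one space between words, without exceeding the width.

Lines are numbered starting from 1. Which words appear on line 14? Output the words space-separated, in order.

Answer: bedroom

Derivation:
Line 1: ['childhood'] (min_width=9, slack=3)
Line 2: ['vector', 'by'] (min_width=9, slack=3)
Line 3: ['island', 'green'] (min_width=12, slack=0)
Line 4: ['keyboard', 'red'] (min_width=12, slack=0)
Line 5: ['tree', 'sweet'] (min_width=10, slack=2)
Line 6: ['standard'] (min_width=8, slack=4)
Line 7: ['journey', 'book'] (min_width=12, slack=0)
Line 8: ['system', 'sun'] (min_width=10, slack=2)
Line 9: ['content', 'corn'] (min_width=12, slack=0)
Line 10: ['journey'] (min_width=7, slack=5)
Line 11: ['paper', 'metal'] (min_width=11, slack=1)
Line 12: ['rock', 'rain'] (min_width=9, slack=3)
Line 13: ['cloud', 'yellow'] (min_width=12, slack=0)
Line 14: ['bedroom'] (min_width=7, slack=5)
Line 15: ['keyboard'] (min_width=8, slack=4)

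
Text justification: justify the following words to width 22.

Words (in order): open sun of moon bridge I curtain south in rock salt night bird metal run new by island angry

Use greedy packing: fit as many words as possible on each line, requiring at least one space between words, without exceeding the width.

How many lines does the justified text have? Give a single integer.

Line 1: ['open', 'sun', 'of', 'moon'] (min_width=16, slack=6)
Line 2: ['bridge', 'I', 'curtain', 'south'] (min_width=22, slack=0)
Line 3: ['in', 'rock', 'salt', 'night'] (min_width=18, slack=4)
Line 4: ['bird', 'metal', 'run', 'new', 'by'] (min_width=21, slack=1)
Line 5: ['island', 'angry'] (min_width=12, slack=10)
Total lines: 5

Answer: 5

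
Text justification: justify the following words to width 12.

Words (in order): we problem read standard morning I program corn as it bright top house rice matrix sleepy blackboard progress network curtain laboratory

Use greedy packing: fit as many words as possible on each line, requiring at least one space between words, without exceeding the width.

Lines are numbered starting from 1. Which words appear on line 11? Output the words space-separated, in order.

Line 1: ['we', 'problem'] (min_width=10, slack=2)
Line 2: ['read'] (min_width=4, slack=8)
Line 3: ['standard'] (min_width=8, slack=4)
Line 4: ['morning', 'I'] (min_width=9, slack=3)
Line 5: ['program', 'corn'] (min_width=12, slack=0)
Line 6: ['as', 'it', 'bright'] (min_width=12, slack=0)
Line 7: ['top', 'house'] (min_width=9, slack=3)
Line 8: ['rice', 'matrix'] (min_width=11, slack=1)
Line 9: ['sleepy'] (min_width=6, slack=6)
Line 10: ['blackboard'] (min_width=10, slack=2)
Line 11: ['progress'] (min_width=8, slack=4)
Line 12: ['network'] (min_width=7, slack=5)
Line 13: ['curtain'] (min_width=7, slack=5)
Line 14: ['laboratory'] (min_width=10, slack=2)

Answer: progress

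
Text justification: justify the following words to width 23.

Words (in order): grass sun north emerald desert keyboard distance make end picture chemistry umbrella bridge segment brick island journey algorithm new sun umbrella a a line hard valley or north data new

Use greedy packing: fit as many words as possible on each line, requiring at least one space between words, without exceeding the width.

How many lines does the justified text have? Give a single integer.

Answer: 10

Derivation:
Line 1: ['grass', 'sun', 'north', 'emerald'] (min_width=23, slack=0)
Line 2: ['desert', 'keyboard'] (min_width=15, slack=8)
Line 3: ['distance', 'make', 'end'] (min_width=17, slack=6)
Line 4: ['picture', 'chemistry'] (min_width=17, slack=6)
Line 5: ['umbrella', 'bridge', 'segment'] (min_width=23, slack=0)
Line 6: ['brick', 'island', 'journey'] (min_width=20, slack=3)
Line 7: ['algorithm', 'new', 'sun'] (min_width=17, slack=6)
Line 8: ['umbrella', 'a', 'a', 'line', 'hard'] (min_width=22, slack=1)
Line 9: ['valley', 'or', 'north', 'data'] (min_width=20, slack=3)
Line 10: ['new'] (min_width=3, slack=20)
Total lines: 10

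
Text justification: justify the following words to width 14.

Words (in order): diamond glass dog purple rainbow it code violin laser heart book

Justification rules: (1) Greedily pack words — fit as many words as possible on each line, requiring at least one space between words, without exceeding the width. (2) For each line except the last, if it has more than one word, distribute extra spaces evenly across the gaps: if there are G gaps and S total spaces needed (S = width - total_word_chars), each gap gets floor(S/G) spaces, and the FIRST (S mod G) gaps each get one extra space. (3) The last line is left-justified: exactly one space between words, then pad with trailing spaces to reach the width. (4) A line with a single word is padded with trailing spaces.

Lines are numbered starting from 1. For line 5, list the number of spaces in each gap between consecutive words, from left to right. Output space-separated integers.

Line 1: ['diamond', 'glass'] (min_width=13, slack=1)
Line 2: ['dog', 'purple'] (min_width=10, slack=4)
Line 3: ['rainbow', 'it'] (min_width=10, slack=4)
Line 4: ['code', 'violin'] (min_width=11, slack=3)
Line 5: ['laser', 'heart'] (min_width=11, slack=3)
Line 6: ['book'] (min_width=4, slack=10)

Answer: 4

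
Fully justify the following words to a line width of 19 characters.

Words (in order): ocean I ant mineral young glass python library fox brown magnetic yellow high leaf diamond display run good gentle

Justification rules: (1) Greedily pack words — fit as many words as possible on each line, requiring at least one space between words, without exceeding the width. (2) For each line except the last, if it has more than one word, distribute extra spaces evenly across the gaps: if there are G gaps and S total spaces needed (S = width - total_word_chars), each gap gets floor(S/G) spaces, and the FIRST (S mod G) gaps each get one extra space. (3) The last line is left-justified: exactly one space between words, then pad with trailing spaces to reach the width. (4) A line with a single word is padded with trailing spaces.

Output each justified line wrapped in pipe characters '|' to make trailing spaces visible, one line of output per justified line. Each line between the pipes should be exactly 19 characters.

Line 1: ['ocean', 'I', 'ant', 'mineral'] (min_width=19, slack=0)
Line 2: ['young', 'glass', 'python'] (min_width=18, slack=1)
Line 3: ['library', 'fox', 'brown'] (min_width=17, slack=2)
Line 4: ['magnetic', 'yellow'] (min_width=15, slack=4)
Line 5: ['high', 'leaf', 'diamond'] (min_width=17, slack=2)
Line 6: ['display', 'run', 'good'] (min_width=16, slack=3)
Line 7: ['gentle'] (min_width=6, slack=13)

Answer: |ocean I ant mineral|
|young  glass python|
|library  fox  brown|
|magnetic     yellow|
|high  leaf  diamond|
|display   run  good|
|gentle             |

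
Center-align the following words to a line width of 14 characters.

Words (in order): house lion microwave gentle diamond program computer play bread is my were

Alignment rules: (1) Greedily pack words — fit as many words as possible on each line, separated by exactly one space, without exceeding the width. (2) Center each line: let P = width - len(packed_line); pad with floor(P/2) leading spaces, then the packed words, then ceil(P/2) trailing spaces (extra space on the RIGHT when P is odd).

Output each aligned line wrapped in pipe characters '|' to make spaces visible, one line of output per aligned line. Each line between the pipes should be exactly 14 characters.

Answer: |  house lion  |
|  microwave   |
|gentle diamond|
|   program    |
|computer play |
| bread is my  |
|     were     |

Derivation:
Line 1: ['house', 'lion'] (min_width=10, slack=4)
Line 2: ['microwave'] (min_width=9, slack=5)
Line 3: ['gentle', 'diamond'] (min_width=14, slack=0)
Line 4: ['program'] (min_width=7, slack=7)
Line 5: ['computer', 'play'] (min_width=13, slack=1)
Line 6: ['bread', 'is', 'my'] (min_width=11, slack=3)
Line 7: ['were'] (min_width=4, slack=10)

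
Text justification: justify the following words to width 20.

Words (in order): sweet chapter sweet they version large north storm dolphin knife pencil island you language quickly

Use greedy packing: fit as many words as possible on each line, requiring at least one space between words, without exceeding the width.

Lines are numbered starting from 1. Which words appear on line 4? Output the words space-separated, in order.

Line 1: ['sweet', 'chapter', 'sweet'] (min_width=19, slack=1)
Line 2: ['they', 'version', 'large'] (min_width=18, slack=2)
Line 3: ['north', 'storm', 'dolphin'] (min_width=19, slack=1)
Line 4: ['knife', 'pencil', 'island'] (min_width=19, slack=1)
Line 5: ['you', 'language', 'quickly'] (min_width=20, slack=0)

Answer: knife pencil island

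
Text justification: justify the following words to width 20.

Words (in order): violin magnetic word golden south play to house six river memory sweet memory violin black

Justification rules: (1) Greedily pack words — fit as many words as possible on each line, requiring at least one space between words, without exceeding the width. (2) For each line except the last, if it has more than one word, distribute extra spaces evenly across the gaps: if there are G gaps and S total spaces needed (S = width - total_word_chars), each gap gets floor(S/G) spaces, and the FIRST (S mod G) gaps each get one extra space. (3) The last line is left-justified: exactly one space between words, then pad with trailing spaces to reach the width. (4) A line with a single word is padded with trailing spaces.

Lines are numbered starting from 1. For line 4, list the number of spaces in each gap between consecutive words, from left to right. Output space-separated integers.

Line 1: ['violin', 'magnetic', 'word'] (min_width=20, slack=0)
Line 2: ['golden', 'south', 'play', 'to'] (min_width=20, slack=0)
Line 3: ['house', 'six', 'river'] (min_width=15, slack=5)
Line 4: ['memory', 'sweet', 'memory'] (min_width=19, slack=1)
Line 5: ['violin', 'black'] (min_width=12, slack=8)

Answer: 2 1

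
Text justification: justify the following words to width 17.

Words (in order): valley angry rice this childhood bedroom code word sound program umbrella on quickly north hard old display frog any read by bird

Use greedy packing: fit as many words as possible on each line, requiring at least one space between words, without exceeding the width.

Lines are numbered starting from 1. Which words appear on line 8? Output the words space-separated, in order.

Answer: frog any read by

Derivation:
Line 1: ['valley', 'angry', 'rice'] (min_width=17, slack=0)
Line 2: ['this', 'childhood'] (min_width=14, slack=3)
Line 3: ['bedroom', 'code', 'word'] (min_width=17, slack=0)
Line 4: ['sound', 'program'] (min_width=13, slack=4)
Line 5: ['umbrella', 'on'] (min_width=11, slack=6)
Line 6: ['quickly', 'north'] (min_width=13, slack=4)
Line 7: ['hard', 'old', 'display'] (min_width=16, slack=1)
Line 8: ['frog', 'any', 'read', 'by'] (min_width=16, slack=1)
Line 9: ['bird'] (min_width=4, slack=13)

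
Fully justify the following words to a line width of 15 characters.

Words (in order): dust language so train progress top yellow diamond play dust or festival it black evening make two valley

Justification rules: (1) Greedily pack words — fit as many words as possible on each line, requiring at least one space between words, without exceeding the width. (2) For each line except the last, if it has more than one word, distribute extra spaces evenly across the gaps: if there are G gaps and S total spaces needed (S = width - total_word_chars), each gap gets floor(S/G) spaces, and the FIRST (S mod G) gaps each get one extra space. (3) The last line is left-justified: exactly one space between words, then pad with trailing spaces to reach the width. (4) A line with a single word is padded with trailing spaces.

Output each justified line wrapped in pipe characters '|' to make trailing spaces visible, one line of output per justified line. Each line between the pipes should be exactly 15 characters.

Line 1: ['dust', 'language'] (min_width=13, slack=2)
Line 2: ['so', 'train'] (min_width=8, slack=7)
Line 3: ['progress', 'top'] (min_width=12, slack=3)
Line 4: ['yellow', 'diamond'] (min_width=14, slack=1)
Line 5: ['play', 'dust', 'or'] (min_width=12, slack=3)
Line 6: ['festival', 'it'] (min_width=11, slack=4)
Line 7: ['black', 'evening'] (min_width=13, slack=2)
Line 8: ['make', 'two', 'valley'] (min_width=15, slack=0)

Answer: |dust   language|
|so        train|
|progress    top|
|yellow  diamond|
|play   dust  or|
|festival     it|
|black   evening|
|make two valley|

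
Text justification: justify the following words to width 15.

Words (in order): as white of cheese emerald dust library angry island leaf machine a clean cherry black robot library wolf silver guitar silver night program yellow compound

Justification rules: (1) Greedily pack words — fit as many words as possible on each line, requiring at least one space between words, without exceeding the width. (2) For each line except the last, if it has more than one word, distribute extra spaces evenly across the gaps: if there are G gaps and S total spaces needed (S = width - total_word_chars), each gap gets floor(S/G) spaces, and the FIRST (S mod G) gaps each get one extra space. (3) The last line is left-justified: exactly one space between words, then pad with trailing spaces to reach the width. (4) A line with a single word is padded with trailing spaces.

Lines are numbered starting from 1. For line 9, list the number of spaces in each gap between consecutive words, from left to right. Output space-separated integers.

Answer: 3

Derivation:
Line 1: ['as', 'white', 'of'] (min_width=11, slack=4)
Line 2: ['cheese', 'emerald'] (min_width=14, slack=1)
Line 3: ['dust', 'library'] (min_width=12, slack=3)
Line 4: ['angry', 'island'] (min_width=12, slack=3)
Line 5: ['leaf', 'machine', 'a'] (min_width=14, slack=1)
Line 6: ['clean', 'cherry'] (min_width=12, slack=3)
Line 7: ['black', 'robot'] (min_width=11, slack=4)
Line 8: ['library', 'wolf'] (min_width=12, slack=3)
Line 9: ['silver', 'guitar'] (min_width=13, slack=2)
Line 10: ['silver', 'night'] (min_width=12, slack=3)
Line 11: ['program', 'yellow'] (min_width=14, slack=1)
Line 12: ['compound'] (min_width=8, slack=7)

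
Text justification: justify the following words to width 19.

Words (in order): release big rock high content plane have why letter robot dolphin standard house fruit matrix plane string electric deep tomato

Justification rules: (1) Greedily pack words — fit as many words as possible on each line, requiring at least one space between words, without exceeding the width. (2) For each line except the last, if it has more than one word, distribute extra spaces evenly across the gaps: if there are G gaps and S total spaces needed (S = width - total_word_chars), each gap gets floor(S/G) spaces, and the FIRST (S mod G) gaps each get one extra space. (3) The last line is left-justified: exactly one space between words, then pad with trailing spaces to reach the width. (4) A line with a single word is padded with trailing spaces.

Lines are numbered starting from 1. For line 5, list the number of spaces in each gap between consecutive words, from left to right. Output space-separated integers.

Line 1: ['release', 'big', 'rock'] (min_width=16, slack=3)
Line 2: ['high', 'content', 'plane'] (min_width=18, slack=1)
Line 3: ['have', 'why', 'letter'] (min_width=15, slack=4)
Line 4: ['robot', 'dolphin'] (min_width=13, slack=6)
Line 5: ['standard', 'house'] (min_width=14, slack=5)
Line 6: ['fruit', 'matrix', 'plane'] (min_width=18, slack=1)
Line 7: ['string', 'electric'] (min_width=15, slack=4)
Line 8: ['deep', 'tomato'] (min_width=11, slack=8)

Answer: 6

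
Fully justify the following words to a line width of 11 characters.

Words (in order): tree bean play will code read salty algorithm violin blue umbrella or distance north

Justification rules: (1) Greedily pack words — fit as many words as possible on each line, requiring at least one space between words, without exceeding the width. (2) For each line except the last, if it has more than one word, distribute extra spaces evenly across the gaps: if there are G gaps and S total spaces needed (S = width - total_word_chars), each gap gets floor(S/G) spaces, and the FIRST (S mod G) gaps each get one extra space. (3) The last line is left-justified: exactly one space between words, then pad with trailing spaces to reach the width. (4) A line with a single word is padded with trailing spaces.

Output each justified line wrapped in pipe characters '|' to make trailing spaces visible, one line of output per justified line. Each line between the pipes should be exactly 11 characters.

Line 1: ['tree', 'bean'] (min_width=9, slack=2)
Line 2: ['play', 'will'] (min_width=9, slack=2)
Line 3: ['code', 'read'] (min_width=9, slack=2)
Line 4: ['salty'] (min_width=5, slack=6)
Line 5: ['algorithm'] (min_width=9, slack=2)
Line 6: ['violin', 'blue'] (min_width=11, slack=0)
Line 7: ['umbrella', 'or'] (min_width=11, slack=0)
Line 8: ['distance'] (min_width=8, slack=3)
Line 9: ['north'] (min_width=5, slack=6)

Answer: |tree   bean|
|play   will|
|code   read|
|salty      |
|algorithm  |
|violin blue|
|umbrella or|
|distance   |
|north      |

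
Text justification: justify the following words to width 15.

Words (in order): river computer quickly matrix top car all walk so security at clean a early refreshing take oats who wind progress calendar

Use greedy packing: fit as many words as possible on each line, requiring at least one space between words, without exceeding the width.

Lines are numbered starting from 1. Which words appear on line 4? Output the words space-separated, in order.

Answer: walk so

Derivation:
Line 1: ['river', 'computer'] (min_width=14, slack=1)
Line 2: ['quickly', 'matrix'] (min_width=14, slack=1)
Line 3: ['top', 'car', 'all'] (min_width=11, slack=4)
Line 4: ['walk', 'so'] (min_width=7, slack=8)
Line 5: ['security', 'at'] (min_width=11, slack=4)
Line 6: ['clean', 'a', 'early'] (min_width=13, slack=2)
Line 7: ['refreshing', 'take'] (min_width=15, slack=0)
Line 8: ['oats', 'who', 'wind'] (min_width=13, slack=2)
Line 9: ['progress'] (min_width=8, slack=7)
Line 10: ['calendar'] (min_width=8, slack=7)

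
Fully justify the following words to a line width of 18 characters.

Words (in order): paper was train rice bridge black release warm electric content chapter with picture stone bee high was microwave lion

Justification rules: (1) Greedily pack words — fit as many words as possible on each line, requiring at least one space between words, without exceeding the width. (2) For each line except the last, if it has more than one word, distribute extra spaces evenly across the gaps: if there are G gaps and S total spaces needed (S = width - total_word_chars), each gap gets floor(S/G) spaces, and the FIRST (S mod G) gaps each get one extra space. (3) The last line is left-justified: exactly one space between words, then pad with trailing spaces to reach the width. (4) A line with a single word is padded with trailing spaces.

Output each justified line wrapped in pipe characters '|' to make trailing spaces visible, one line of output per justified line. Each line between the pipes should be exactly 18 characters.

Answer: |paper   was  train|
|rice  bridge black|
|release       warm|
|electric   content|
|chapter       with|
|picture  stone bee|
|high was microwave|
|lion              |

Derivation:
Line 1: ['paper', 'was', 'train'] (min_width=15, slack=3)
Line 2: ['rice', 'bridge', 'black'] (min_width=17, slack=1)
Line 3: ['release', 'warm'] (min_width=12, slack=6)
Line 4: ['electric', 'content'] (min_width=16, slack=2)
Line 5: ['chapter', 'with'] (min_width=12, slack=6)
Line 6: ['picture', 'stone', 'bee'] (min_width=17, slack=1)
Line 7: ['high', 'was', 'microwave'] (min_width=18, slack=0)
Line 8: ['lion'] (min_width=4, slack=14)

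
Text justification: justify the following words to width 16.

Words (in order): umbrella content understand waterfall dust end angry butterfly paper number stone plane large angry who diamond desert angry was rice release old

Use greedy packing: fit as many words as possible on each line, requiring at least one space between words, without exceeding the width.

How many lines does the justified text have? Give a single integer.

Line 1: ['umbrella', 'content'] (min_width=16, slack=0)
Line 2: ['understand'] (min_width=10, slack=6)
Line 3: ['waterfall', 'dust'] (min_width=14, slack=2)
Line 4: ['end', 'angry'] (min_width=9, slack=7)
Line 5: ['butterfly', 'paper'] (min_width=15, slack=1)
Line 6: ['number', 'stone'] (min_width=12, slack=4)
Line 7: ['plane', 'large'] (min_width=11, slack=5)
Line 8: ['angry', 'who'] (min_width=9, slack=7)
Line 9: ['diamond', 'desert'] (min_width=14, slack=2)
Line 10: ['angry', 'was', 'rice'] (min_width=14, slack=2)
Line 11: ['release', 'old'] (min_width=11, slack=5)
Total lines: 11

Answer: 11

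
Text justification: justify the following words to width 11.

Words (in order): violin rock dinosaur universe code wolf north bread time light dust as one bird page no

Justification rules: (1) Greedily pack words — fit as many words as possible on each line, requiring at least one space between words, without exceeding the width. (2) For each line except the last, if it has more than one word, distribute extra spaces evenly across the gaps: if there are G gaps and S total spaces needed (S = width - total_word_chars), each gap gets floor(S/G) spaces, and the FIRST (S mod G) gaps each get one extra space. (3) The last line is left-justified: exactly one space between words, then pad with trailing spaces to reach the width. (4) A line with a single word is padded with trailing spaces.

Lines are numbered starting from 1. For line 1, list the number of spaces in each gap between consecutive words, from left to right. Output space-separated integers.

Answer: 1

Derivation:
Line 1: ['violin', 'rock'] (min_width=11, slack=0)
Line 2: ['dinosaur'] (min_width=8, slack=3)
Line 3: ['universe'] (min_width=8, slack=3)
Line 4: ['code', 'wolf'] (min_width=9, slack=2)
Line 5: ['north', 'bread'] (min_width=11, slack=0)
Line 6: ['time', 'light'] (min_width=10, slack=1)
Line 7: ['dust', 'as', 'one'] (min_width=11, slack=0)
Line 8: ['bird', 'page'] (min_width=9, slack=2)
Line 9: ['no'] (min_width=2, slack=9)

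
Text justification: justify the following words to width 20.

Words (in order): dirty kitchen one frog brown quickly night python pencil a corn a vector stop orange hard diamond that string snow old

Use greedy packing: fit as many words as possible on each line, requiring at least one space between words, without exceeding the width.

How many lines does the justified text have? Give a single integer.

Line 1: ['dirty', 'kitchen', 'one'] (min_width=17, slack=3)
Line 2: ['frog', 'brown', 'quickly'] (min_width=18, slack=2)
Line 3: ['night', 'python', 'pencil'] (min_width=19, slack=1)
Line 4: ['a', 'corn', 'a', 'vector', 'stop'] (min_width=20, slack=0)
Line 5: ['orange', 'hard', 'diamond'] (min_width=19, slack=1)
Line 6: ['that', 'string', 'snow', 'old'] (min_width=20, slack=0)
Total lines: 6

Answer: 6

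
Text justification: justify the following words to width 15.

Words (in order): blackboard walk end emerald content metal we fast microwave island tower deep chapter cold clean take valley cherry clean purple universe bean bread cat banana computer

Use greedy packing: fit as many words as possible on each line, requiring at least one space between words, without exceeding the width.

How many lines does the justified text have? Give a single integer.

Answer: 13

Derivation:
Line 1: ['blackboard', 'walk'] (min_width=15, slack=0)
Line 2: ['end', 'emerald'] (min_width=11, slack=4)
Line 3: ['content', 'metal'] (min_width=13, slack=2)
Line 4: ['we', 'fast'] (min_width=7, slack=8)
Line 5: ['microwave'] (min_width=9, slack=6)
Line 6: ['island', 'tower'] (min_width=12, slack=3)
Line 7: ['deep', 'chapter'] (min_width=12, slack=3)
Line 8: ['cold', 'clean', 'take'] (min_width=15, slack=0)
Line 9: ['valley', 'cherry'] (min_width=13, slack=2)
Line 10: ['clean', 'purple'] (min_width=12, slack=3)
Line 11: ['universe', 'bean'] (min_width=13, slack=2)
Line 12: ['bread', 'cat'] (min_width=9, slack=6)
Line 13: ['banana', 'computer'] (min_width=15, slack=0)
Total lines: 13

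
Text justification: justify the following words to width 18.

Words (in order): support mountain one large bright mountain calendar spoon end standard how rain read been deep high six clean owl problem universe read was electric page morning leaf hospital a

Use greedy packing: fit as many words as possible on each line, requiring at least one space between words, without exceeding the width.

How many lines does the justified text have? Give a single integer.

Answer: 11

Derivation:
Line 1: ['support', 'mountain'] (min_width=16, slack=2)
Line 2: ['one', 'large', 'bright'] (min_width=16, slack=2)
Line 3: ['mountain', 'calendar'] (min_width=17, slack=1)
Line 4: ['spoon', 'end', 'standard'] (min_width=18, slack=0)
Line 5: ['how', 'rain', 'read', 'been'] (min_width=18, slack=0)
Line 6: ['deep', 'high', 'six'] (min_width=13, slack=5)
Line 7: ['clean', 'owl', 'problem'] (min_width=17, slack=1)
Line 8: ['universe', 'read', 'was'] (min_width=17, slack=1)
Line 9: ['electric', 'page'] (min_width=13, slack=5)
Line 10: ['morning', 'leaf'] (min_width=12, slack=6)
Line 11: ['hospital', 'a'] (min_width=10, slack=8)
Total lines: 11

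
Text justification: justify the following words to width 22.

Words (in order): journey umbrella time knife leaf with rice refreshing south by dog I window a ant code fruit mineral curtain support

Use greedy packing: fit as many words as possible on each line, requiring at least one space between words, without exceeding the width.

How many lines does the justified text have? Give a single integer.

Line 1: ['journey', 'umbrella', 'time'] (min_width=21, slack=1)
Line 2: ['knife', 'leaf', 'with', 'rice'] (min_width=20, slack=2)
Line 3: ['refreshing', 'south', 'by'] (min_width=19, slack=3)
Line 4: ['dog', 'I', 'window', 'a', 'ant'] (min_width=18, slack=4)
Line 5: ['code', 'fruit', 'mineral'] (min_width=18, slack=4)
Line 6: ['curtain', 'support'] (min_width=15, slack=7)
Total lines: 6

Answer: 6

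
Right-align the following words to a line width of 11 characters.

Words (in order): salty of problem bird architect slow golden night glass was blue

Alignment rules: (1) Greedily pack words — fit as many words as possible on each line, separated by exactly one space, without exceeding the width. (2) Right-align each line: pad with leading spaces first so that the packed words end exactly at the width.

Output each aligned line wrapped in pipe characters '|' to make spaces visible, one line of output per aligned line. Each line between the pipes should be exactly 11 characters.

Line 1: ['salty', 'of'] (min_width=8, slack=3)
Line 2: ['problem'] (min_width=7, slack=4)
Line 3: ['bird'] (min_width=4, slack=7)
Line 4: ['architect'] (min_width=9, slack=2)
Line 5: ['slow', 'golden'] (min_width=11, slack=0)
Line 6: ['night', 'glass'] (min_width=11, slack=0)
Line 7: ['was', 'blue'] (min_width=8, slack=3)

Answer: |   salty of|
|    problem|
|       bird|
|  architect|
|slow golden|
|night glass|
|   was blue|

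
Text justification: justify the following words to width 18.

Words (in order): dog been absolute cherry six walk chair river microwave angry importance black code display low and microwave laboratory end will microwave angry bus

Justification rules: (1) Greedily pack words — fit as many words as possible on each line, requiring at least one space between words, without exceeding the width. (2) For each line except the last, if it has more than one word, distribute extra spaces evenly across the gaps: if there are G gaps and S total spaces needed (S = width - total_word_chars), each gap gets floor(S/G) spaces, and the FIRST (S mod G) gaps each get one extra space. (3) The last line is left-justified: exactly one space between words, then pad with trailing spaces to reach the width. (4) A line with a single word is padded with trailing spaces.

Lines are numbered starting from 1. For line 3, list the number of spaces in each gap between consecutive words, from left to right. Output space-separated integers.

Answer: 8

Derivation:
Line 1: ['dog', 'been', 'absolute'] (min_width=17, slack=1)
Line 2: ['cherry', 'six', 'walk'] (min_width=15, slack=3)
Line 3: ['chair', 'river'] (min_width=11, slack=7)
Line 4: ['microwave', 'angry'] (min_width=15, slack=3)
Line 5: ['importance', 'black'] (min_width=16, slack=2)
Line 6: ['code', 'display', 'low'] (min_width=16, slack=2)
Line 7: ['and', 'microwave'] (min_width=13, slack=5)
Line 8: ['laboratory', 'end'] (min_width=14, slack=4)
Line 9: ['will', 'microwave'] (min_width=14, slack=4)
Line 10: ['angry', 'bus'] (min_width=9, slack=9)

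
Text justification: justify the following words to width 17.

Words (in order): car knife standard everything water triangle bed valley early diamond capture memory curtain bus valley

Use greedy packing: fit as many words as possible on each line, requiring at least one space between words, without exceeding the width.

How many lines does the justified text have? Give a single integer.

Answer: 8

Derivation:
Line 1: ['car', 'knife'] (min_width=9, slack=8)
Line 2: ['standard'] (min_width=8, slack=9)
Line 3: ['everything', 'water'] (min_width=16, slack=1)
Line 4: ['triangle', 'bed'] (min_width=12, slack=5)
Line 5: ['valley', 'early'] (min_width=12, slack=5)
Line 6: ['diamond', 'capture'] (min_width=15, slack=2)
Line 7: ['memory', 'curtain'] (min_width=14, slack=3)
Line 8: ['bus', 'valley'] (min_width=10, slack=7)
Total lines: 8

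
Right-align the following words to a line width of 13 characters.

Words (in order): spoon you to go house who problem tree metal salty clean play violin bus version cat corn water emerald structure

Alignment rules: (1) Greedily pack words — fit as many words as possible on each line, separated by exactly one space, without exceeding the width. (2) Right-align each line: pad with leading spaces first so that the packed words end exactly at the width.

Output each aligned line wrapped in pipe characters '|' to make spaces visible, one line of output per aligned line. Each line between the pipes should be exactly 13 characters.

Answer: | spoon you to|
| go house who|
| problem tree|
|  metal salty|
|   clean play|
|   violin bus|
|  version cat|
|   corn water|
|      emerald|
|    structure|

Derivation:
Line 1: ['spoon', 'you', 'to'] (min_width=12, slack=1)
Line 2: ['go', 'house', 'who'] (min_width=12, slack=1)
Line 3: ['problem', 'tree'] (min_width=12, slack=1)
Line 4: ['metal', 'salty'] (min_width=11, slack=2)
Line 5: ['clean', 'play'] (min_width=10, slack=3)
Line 6: ['violin', 'bus'] (min_width=10, slack=3)
Line 7: ['version', 'cat'] (min_width=11, slack=2)
Line 8: ['corn', 'water'] (min_width=10, slack=3)
Line 9: ['emerald'] (min_width=7, slack=6)
Line 10: ['structure'] (min_width=9, slack=4)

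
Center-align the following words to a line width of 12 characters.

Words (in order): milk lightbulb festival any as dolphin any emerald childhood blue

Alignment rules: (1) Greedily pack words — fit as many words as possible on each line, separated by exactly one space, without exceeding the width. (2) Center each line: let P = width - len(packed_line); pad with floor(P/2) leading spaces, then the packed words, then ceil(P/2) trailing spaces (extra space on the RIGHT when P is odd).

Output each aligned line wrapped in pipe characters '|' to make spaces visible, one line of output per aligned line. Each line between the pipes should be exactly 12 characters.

Line 1: ['milk'] (min_width=4, slack=8)
Line 2: ['lightbulb'] (min_width=9, slack=3)
Line 3: ['festival', 'any'] (min_width=12, slack=0)
Line 4: ['as', 'dolphin'] (min_width=10, slack=2)
Line 5: ['any', 'emerald'] (min_width=11, slack=1)
Line 6: ['childhood'] (min_width=9, slack=3)
Line 7: ['blue'] (min_width=4, slack=8)

Answer: |    milk    |
| lightbulb  |
|festival any|
| as dolphin |
|any emerald |
| childhood  |
|    blue    |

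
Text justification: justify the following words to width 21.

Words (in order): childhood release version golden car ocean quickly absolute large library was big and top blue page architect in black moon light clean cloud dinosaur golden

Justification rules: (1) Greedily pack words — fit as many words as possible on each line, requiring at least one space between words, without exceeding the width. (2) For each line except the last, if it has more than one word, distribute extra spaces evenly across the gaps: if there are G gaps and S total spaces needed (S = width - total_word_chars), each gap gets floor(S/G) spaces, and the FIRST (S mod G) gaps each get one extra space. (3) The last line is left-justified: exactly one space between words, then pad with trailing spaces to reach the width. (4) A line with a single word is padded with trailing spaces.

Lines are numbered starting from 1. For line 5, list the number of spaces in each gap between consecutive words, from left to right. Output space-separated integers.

Answer: 2 2 1

Derivation:
Line 1: ['childhood', 'release'] (min_width=17, slack=4)
Line 2: ['version', 'golden', 'car'] (min_width=18, slack=3)
Line 3: ['ocean', 'quickly'] (min_width=13, slack=8)
Line 4: ['absolute', 'large'] (min_width=14, slack=7)
Line 5: ['library', 'was', 'big', 'and'] (min_width=19, slack=2)
Line 6: ['top', 'blue', 'page'] (min_width=13, slack=8)
Line 7: ['architect', 'in', 'black'] (min_width=18, slack=3)
Line 8: ['moon', 'light', 'clean'] (min_width=16, slack=5)
Line 9: ['cloud', 'dinosaur', 'golden'] (min_width=21, slack=0)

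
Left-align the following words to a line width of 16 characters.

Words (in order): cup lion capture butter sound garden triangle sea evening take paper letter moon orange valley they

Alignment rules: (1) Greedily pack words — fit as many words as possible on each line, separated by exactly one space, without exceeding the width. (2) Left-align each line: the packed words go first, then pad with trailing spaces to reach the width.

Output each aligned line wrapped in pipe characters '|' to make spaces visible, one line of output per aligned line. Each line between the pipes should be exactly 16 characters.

Line 1: ['cup', 'lion', 'capture'] (min_width=16, slack=0)
Line 2: ['butter', 'sound'] (min_width=12, slack=4)
Line 3: ['garden', 'triangle'] (min_width=15, slack=1)
Line 4: ['sea', 'evening', 'take'] (min_width=16, slack=0)
Line 5: ['paper', 'letter'] (min_width=12, slack=4)
Line 6: ['moon', 'orange'] (min_width=11, slack=5)
Line 7: ['valley', 'they'] (min_width=11, slack=5)

Answer: |cup lion capture|
|butter sound    |
|garden triangle |
|sea evening take|
|paper letter    |
|moon orange     |
|valley they     |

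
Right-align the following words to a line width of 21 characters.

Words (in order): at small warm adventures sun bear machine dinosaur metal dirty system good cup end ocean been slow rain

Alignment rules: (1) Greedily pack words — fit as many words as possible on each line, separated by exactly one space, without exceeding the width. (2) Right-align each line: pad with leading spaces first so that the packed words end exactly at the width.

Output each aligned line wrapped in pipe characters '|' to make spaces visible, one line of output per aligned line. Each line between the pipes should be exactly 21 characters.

Answer: |        at small warm|
|  adventures sun bear|
|     machine dinosaur|
|   metal dirty system|
|   good cup end ocean|
|       been slow rain|

Derivation:
Line 1: ['at', 'small', 'warm'] (min_width=13, slack=8)
Line 2: ['adventures', 'sun', 'bear'] (min_width=19, slack=2)
Line 3: ['machine', 'dinosaur'] (min_width=16, slack=5)
Line 4: ['metal', 'dirty', 'system'] (min_width=18, slack=3)
Line 5: ['good', 'cup', 'end', 'ocean'] (min_width=18, slack=3)
Line 6: ['been', 'slow', 'rain'] (min_width=14, slack=7)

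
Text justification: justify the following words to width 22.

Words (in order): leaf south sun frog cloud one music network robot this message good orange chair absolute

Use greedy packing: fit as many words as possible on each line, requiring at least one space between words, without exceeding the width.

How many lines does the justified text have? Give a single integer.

Answer: 5

Derivation:
Line 1: ['leaf', 'south', 'sun', 'frog'] (min_width=19, slack=3)
Line 2: ['cloud', 'one', 'music'] (min_width=15, slack=7)
Line 3: ['network', 'robot', 'this'] (min_width=18, slack=4)
Line 4: ['message', 'good', 'orange'] (min_width=19, slack=3)
Line 5: ['chair', 'absolute'] (min_width=14, slack=8)
Total lines: 5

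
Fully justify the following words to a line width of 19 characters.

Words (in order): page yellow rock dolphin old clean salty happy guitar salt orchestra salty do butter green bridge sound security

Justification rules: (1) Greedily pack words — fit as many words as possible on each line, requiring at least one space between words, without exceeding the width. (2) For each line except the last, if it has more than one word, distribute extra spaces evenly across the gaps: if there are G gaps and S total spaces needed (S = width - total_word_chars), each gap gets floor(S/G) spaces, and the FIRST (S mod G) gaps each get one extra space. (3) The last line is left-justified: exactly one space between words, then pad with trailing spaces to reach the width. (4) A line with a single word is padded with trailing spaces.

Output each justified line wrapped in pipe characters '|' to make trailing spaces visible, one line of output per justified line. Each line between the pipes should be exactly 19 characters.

Line 1: ['page', 'yellow', 'rock'] (min_width=16, slack=3)
Line 2: ['dolphin', 'old', 'clean'] (min_width=17, slack=2)
Line 3: ['salty', 'happy', 'guitar'] (min_width=18, slack=1)
Line 4: ['salt', 'orchestra'] (min_width=14, slack=5)
Line 5: ['salty', 'do', 'butter'] (min_width=15, slack=4)
Line 6: ['green', 'bridge', 'sound'] (min_width=18, slack=1)
Line 7: ['security'] (min_width=8, slack=11)

Answer: |page   yellow  rock|
|dolphin  old  clean|
|salty  happy guitar|
|salt      orchestra|
|salty   do   butter|
|green  bridge sound|
|security           |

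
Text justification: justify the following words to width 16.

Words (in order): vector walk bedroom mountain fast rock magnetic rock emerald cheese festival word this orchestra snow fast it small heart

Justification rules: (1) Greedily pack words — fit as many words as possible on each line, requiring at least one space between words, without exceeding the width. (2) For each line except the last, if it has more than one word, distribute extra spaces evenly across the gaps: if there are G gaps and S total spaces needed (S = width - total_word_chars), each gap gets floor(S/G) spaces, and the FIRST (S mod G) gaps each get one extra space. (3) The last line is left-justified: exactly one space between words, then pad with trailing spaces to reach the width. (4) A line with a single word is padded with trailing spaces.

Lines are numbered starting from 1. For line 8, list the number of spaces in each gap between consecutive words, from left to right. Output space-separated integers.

Answer: 3 3

Derivation:
Line 1: ['vector', 'walk'] (min_width=11, slack=5)
Line 2: ['bedroom', 'mountain'] (min_width=16, slack=0)
Line 3: ['fast', 'rock'] (min_width=9, slack=7)
Line 4: ['magnetic', 'rock'] (min_width=13, slack=3)
Line 5: ['emerald', 'cheese'] (min_width=14, slack=2)
Line 6: ['festival', 'word'] (min_width=13, slack=3)
Line 7: ['this', 'orchestra'] (min_width=14, slack=2)
Line 8: ['snow', 'fast', 'it'] (min_width=12, slack=4)
Line 9: ['small', 'heart'] (min_width=11, slack=5)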